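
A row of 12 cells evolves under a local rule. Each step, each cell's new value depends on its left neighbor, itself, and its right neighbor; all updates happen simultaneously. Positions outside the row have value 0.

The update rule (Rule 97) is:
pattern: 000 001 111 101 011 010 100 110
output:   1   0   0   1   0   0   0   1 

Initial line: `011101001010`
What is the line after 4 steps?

000100101001

000110000100
110010110001
010001010100
000100101001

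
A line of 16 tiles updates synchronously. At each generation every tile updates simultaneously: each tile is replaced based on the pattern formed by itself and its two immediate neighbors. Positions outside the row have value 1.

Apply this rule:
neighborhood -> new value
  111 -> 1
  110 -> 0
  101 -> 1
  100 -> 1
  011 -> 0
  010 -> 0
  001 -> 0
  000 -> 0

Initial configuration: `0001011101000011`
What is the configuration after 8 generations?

0101010100010101

1000101010100001
0100010101010000
1010001010101000
0101000101010100
1010100010101010
0101010001010101
1010101000101010
0101010100010101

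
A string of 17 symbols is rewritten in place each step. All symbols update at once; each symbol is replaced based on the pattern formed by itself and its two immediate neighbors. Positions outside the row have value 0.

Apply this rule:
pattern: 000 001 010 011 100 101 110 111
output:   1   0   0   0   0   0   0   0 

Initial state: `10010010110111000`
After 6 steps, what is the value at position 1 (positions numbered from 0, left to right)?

1

00000000000000011
11111111111111000
00000000000000011  (repeats step 1; period 2)
step 6: 11111111111111000
position 1 holds 1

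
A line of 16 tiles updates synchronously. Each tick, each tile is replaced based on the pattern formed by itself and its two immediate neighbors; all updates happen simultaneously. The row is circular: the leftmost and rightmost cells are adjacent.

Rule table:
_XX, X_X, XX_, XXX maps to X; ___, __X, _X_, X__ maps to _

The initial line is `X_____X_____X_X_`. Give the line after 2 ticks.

_____________X_X
______________X_

______________X_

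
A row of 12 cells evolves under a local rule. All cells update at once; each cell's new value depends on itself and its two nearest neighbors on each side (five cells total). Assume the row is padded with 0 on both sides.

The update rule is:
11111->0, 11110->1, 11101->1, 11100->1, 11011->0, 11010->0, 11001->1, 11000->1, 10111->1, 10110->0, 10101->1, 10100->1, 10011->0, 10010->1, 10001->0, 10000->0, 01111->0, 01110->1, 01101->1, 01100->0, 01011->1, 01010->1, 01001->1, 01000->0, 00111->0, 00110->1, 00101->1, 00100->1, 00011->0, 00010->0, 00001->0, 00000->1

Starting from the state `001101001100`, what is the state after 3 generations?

001101101010
001100101110
001011111111

001011111111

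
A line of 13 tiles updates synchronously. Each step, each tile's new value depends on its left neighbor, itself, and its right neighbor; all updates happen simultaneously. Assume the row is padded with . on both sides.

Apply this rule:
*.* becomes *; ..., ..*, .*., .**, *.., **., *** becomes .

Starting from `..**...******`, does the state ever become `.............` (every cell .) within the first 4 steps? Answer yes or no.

.............
all cells are . at step 1

yes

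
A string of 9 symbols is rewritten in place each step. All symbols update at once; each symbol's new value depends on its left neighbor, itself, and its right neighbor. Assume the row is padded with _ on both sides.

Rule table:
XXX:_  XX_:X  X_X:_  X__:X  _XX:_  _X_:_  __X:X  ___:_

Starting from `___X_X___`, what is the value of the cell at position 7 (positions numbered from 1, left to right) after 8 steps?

__X___X__
_X_X_X_X_
X_______X
_X_____X_
X_X___X_X
___X_X___  (repeats step 0; period 6)
step 8: _X_X_X_X_
position 7 holds _

_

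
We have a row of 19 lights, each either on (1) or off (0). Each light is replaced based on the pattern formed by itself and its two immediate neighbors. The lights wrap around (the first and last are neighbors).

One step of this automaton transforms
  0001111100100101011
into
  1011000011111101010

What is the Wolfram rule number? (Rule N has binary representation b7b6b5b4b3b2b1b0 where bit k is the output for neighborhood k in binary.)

30

position 4: 111 → 0  (bit 7 = 0)
position 7: 110 → 0  (bit 6 = 0)
position 14: 101 → 0  (bit 5 = 0)
position 0: 100 → 1  (bit 4 = 1)
position 3: 011 → 1  (bit 3 = 1)
position 10: 010 → 1  (bit 2 = 1)
position 2: 001 → 1  (bit 1 = 1)
position 1: 000 → 0  (bit 0 = 0)
bits b7..b0 = 00011110 = 30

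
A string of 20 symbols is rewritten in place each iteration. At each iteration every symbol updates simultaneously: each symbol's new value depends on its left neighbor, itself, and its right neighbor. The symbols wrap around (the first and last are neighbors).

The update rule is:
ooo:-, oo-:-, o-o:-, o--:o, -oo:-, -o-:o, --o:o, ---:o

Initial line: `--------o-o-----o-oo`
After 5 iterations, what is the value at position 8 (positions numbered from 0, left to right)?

o

iteration 1: ooooooooo-ooooooo---
iteration 2: -----------------ooo
iteration 3: ooooooooooooooooo---
iteration 4: -----------------ooo  (repeats iteration 2; period 2)
iteration 5: ooooooooooooooooo---
position 8 holds o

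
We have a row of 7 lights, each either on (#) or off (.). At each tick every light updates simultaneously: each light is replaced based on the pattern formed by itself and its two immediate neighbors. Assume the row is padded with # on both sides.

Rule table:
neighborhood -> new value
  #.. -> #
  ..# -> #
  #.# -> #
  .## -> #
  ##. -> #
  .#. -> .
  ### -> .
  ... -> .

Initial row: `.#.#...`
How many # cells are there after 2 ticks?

#.#.#.#
##.#.##
count of #: 5

5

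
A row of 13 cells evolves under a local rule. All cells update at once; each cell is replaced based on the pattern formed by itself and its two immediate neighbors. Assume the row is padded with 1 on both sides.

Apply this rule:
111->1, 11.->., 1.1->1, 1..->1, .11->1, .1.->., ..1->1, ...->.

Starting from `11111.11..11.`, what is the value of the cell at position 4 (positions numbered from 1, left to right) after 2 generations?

.

1111.11.111.1
111.11.111.11
position 4 holds .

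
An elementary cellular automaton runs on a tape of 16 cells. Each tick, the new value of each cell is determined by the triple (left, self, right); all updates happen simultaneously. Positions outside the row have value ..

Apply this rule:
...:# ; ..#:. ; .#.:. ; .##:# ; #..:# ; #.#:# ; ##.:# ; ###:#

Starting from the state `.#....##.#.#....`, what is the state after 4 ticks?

tick 1: ..###.###.#.####
tick 2: #.########.#####
tick 3: .###############
tick 4: .###############

.###############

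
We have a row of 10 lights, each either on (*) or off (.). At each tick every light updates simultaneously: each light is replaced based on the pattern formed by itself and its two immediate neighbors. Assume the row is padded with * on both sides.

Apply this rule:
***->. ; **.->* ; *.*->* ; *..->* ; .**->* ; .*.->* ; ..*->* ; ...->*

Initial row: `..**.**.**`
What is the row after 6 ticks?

*********.
........**
*********.  (repeats tick 1; period 2)
tick 6: ........**

........**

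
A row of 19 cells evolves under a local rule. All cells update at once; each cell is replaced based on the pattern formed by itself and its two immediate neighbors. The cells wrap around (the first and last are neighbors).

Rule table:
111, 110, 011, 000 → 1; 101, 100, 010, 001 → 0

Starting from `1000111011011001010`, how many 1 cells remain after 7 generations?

0010111011011000000
1000111011011011111
1010111011011011111
1000111011011011111  (repeats generation 2; period 2)
generation 7: 1010111011011011111
count of 1: 14

14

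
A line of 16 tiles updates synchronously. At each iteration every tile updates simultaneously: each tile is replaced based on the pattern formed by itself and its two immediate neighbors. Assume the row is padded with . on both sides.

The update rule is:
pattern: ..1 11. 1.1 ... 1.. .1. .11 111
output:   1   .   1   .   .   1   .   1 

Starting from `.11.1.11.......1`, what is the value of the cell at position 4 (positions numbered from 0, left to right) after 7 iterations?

.

iteration 1: 1..111........11
iteration 2: 1.1.1........1..
iteration 3: 11111.......11..
iteration 4: .111.......1....
iteration 5: 1.1.......11....
iteration 6: 111......1......
iteration 7: .1......11......
position 4 holds .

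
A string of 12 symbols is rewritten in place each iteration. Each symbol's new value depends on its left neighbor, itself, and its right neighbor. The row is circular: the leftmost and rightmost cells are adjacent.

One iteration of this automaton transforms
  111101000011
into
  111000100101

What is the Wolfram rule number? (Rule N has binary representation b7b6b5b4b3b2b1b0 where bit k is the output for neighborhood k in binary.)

position 0: 111 → 1  (bit 7 = 1)
position 3: 110 → 0  (bit 6 = 0)
position 4: 101 → 0  (bit 5 = 0)
position 6: 100 → 1  (bit 4 = 1)
position 10: 011 → 0  (bit 3 = 0)
position 5: 010 → 0  (bit 2 = 0)
position 9: 001 → 1  (bit 1 = 1)
position 7: 000 → 0  (bit 0 = 0)
bits b7..b0 = 10010010 = 146

146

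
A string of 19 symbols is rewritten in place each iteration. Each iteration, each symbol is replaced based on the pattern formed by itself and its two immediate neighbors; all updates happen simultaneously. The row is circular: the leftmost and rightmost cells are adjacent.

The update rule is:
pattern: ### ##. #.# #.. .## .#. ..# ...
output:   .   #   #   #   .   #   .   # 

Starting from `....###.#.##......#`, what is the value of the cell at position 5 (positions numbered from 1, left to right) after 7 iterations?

.

###...####.######.#
..###....##.....##.
#...####..#####..##
###....##.....##...
..####..#####..###.
#....##.....##...##
####..#####..###...
position 5 holds .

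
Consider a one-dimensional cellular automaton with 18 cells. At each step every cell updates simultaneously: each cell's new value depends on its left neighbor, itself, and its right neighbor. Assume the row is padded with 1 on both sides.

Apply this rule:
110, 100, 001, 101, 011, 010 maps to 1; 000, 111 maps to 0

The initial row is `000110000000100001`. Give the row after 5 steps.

step 1: 101111000001110011
step 2: 111001100011011110
step 3: 001111110111110011
step 4: 111000011100011110
step 5: 001100110110110011

001100110110110011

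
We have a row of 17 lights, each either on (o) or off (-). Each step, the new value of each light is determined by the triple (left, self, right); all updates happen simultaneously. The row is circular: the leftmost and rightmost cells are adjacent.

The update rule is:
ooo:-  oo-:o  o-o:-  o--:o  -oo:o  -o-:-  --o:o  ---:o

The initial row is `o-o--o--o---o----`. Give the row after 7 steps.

step 1: ---oo-oo-ooo-oooo
step 2: ooooo-oo-o-o-o--o
step 3: ----o-oo------ooo
step 4: oooo--ooooooooo-o
step 5: ---oooo-------o-o
step 6: oooo--oooooooo---
step 7: o--oooo------oooo

o--oooo------oooo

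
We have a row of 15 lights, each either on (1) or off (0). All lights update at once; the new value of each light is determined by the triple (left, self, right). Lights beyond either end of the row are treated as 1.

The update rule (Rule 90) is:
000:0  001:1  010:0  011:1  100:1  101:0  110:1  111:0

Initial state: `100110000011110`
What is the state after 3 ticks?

100011101000111

111111000110010
000001101111100
100011101000111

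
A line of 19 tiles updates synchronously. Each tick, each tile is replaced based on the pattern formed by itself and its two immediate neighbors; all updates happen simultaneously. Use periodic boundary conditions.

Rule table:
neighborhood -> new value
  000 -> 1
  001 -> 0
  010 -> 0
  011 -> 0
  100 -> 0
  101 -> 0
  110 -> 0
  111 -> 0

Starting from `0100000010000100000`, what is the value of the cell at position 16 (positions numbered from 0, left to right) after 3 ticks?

0001111000110001111
0100000010000100000  (repeats tick 0; period 2)
tick 3: 0001111000110001111
position 16 holds 1

1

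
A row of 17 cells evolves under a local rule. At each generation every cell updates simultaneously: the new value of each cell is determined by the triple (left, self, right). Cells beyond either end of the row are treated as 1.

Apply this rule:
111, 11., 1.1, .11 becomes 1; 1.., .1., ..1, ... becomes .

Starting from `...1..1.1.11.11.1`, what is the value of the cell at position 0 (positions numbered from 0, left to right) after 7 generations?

.......1.11111111
........111111111
........111111111  (fixed point — unchanged through generation 7)
position 0 holds .

.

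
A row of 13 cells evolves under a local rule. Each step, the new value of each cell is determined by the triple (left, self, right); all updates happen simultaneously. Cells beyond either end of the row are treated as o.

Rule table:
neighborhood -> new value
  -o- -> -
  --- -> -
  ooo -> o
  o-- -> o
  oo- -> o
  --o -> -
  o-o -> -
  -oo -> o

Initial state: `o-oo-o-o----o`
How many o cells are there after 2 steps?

o-oo----o---o
o-ooo----o--o
count of o: 6

6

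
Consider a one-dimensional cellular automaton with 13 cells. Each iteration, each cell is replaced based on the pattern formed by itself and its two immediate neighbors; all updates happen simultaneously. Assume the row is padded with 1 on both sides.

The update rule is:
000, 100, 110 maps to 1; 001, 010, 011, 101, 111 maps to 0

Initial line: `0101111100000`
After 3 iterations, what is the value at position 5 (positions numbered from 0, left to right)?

1

iteration 1: 0000000111110
iteration 2: 1111110000010
iteration 3: 0000011111000
position 5 holds 1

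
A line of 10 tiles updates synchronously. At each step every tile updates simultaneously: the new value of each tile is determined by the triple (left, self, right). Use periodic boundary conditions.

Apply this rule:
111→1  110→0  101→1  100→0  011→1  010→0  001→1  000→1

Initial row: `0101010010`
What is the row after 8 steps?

1001010100

1010100100
0101001001
1010010010
0100100101
1001001010
0010010101
0100101010
1001010100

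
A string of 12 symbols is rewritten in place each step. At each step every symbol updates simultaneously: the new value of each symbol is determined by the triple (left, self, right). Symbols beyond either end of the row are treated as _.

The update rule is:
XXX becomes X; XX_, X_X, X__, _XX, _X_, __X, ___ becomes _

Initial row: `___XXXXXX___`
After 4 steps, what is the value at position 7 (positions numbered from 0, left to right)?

_

step 1: ____XXXX____
step 2: _____XX_____
step 3: ____________
step 4: ____________
position 7 holds _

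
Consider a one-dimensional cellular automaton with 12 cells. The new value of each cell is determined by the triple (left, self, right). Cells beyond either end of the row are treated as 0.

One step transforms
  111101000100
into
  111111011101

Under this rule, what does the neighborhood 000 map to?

1

At position 7 the neighborhood is 000; the next row has 1 there.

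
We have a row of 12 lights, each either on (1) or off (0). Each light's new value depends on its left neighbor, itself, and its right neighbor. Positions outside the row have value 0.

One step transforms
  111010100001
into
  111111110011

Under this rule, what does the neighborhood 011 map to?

1

At position 0 the neighborhood is 011; the next row has 1 there.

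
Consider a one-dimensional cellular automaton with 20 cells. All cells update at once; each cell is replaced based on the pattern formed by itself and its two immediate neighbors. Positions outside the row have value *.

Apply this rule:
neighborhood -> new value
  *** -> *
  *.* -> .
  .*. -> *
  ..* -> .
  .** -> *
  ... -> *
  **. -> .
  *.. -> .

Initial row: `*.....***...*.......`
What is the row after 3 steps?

..*...*.*.*.*.***...

step 1: ..***.**..*.*.*****.
step 2: ..**..*...*.*.****..
step 3: ..*...*.*.*.*.***...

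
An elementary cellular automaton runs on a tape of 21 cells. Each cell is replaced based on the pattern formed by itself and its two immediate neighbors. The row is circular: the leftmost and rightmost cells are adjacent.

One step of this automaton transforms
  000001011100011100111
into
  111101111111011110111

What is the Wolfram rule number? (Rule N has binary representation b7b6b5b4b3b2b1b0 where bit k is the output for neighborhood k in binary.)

position 8: 111 → 1  (bit 7 = 1)
position 9: 110 → 1  (bit 6 = 1)
position 6: 101 → 1  (bit 5 = 1)
position 0: 100 → 1  (bit 4 = 1)
position 7: 011 → 1  (bit 3 = 1)
position 5: 010 → 1  (bit 2 = 1)
position 4: 001 → 0  (bit 1 = 0)
position 1: 000 → 1  (bit 0 = 1)
bits b7..b0 = 11111101 = 253

253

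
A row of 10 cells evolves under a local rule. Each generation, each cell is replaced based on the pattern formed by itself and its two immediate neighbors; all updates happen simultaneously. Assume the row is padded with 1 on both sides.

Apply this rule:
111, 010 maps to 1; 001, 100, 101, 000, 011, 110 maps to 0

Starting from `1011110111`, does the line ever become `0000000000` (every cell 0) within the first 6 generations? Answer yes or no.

yes

0001100011
0000000001
0000000000
all cells are 0 at generation 3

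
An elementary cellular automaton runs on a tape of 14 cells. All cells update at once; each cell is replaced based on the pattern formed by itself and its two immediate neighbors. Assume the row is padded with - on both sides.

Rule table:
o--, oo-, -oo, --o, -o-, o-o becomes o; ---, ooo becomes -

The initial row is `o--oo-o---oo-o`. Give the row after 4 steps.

ooo--ooooooooo

step 1: oooooooo-ooooo
step 2: o------ooo---o
step 3: oo----oo-oo-oo
step 4: ooo--ooooooooo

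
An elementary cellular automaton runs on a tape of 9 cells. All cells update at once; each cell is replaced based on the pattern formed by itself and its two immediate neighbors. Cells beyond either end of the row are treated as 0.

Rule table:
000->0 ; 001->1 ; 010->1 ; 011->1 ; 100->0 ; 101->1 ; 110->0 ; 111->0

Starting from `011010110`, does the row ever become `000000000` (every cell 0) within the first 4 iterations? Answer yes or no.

110111100
101100000
111000000
100000000
iteration 4 is 100000000, still not uniform 0

no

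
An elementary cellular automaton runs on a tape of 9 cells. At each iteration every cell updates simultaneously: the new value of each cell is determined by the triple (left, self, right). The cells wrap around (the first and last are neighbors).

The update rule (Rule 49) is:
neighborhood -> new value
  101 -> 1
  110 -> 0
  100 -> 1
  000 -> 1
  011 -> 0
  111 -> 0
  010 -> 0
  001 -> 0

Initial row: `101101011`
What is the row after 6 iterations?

010010100
001001011
100100100
010010010
001001001
100100100

100100100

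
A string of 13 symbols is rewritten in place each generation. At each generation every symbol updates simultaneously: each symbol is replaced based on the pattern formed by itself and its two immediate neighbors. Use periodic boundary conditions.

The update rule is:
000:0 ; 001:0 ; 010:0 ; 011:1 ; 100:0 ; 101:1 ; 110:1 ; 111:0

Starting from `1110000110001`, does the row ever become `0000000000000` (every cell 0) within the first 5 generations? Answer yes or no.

no

0010000110001
0000000110000
0000000110000  (fixed point — unchanged through generation 5)
generation 5 is 0000000110000, still not uniform 0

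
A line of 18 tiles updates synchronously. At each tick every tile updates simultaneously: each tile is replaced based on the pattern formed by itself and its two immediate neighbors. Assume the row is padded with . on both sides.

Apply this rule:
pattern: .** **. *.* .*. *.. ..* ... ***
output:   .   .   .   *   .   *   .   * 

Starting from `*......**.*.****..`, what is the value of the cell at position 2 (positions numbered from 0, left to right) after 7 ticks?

*

*.....*...*..**...
*....**..**.*.....
*...*...*...*.....
*..**..**..**.....
*.*...*...*.......
*.*..**..**.......
*.*.*...*.........
position 2 holds *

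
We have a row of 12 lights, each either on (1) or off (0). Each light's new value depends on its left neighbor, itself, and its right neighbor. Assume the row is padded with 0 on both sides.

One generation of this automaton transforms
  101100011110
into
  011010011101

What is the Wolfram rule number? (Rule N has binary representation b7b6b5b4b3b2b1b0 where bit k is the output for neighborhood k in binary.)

position 8: 111 → 1  (bit 7 = 1)
position 3: 110 → 0  (bit 6 = 0)
position 1: 101 → 1  (bit 5 = 1)
position 4: 100 → 1  (bit 4 = 1)
position 2: 011 → 1  (bit 3 = 1)
position 0: 010 → 0  (bit 2 = 0)
position 6: 001 → 0  (bit 1 = 0)
position 5: 000 → 0  (bit 0 = 0)
bits b7..b0 = 10111000 = 184

184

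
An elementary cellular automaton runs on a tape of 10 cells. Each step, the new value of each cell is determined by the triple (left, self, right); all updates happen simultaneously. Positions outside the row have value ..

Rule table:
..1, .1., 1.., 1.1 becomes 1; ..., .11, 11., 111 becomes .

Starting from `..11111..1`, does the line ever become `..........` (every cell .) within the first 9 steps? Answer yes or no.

no

step 1: .1.....111
step 2: 111...1...
step 3: ...1.111..
step 4: ..111...1.
step 5: .1...1.111
step 6: 111.111...
step 7: ...1...1..
step 8: ..111.111.
step 9: .1...1...1
step 9 is .1...1...1, still not uniform .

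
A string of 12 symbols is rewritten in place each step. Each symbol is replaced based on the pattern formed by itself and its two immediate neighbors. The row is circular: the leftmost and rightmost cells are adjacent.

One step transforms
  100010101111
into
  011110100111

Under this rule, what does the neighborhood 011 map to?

At position 8 the neighborhood is 011; the next row has 0 there.

0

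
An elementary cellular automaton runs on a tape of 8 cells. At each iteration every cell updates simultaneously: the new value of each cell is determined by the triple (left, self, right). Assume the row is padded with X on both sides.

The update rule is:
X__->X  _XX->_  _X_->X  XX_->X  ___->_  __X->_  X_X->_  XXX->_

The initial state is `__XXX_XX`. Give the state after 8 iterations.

__X_X_X_

iteration 1: X___X___
iteration 2: XX__XX__
iteration 3: _XX__XX_
iteration 4: __XX__X_
iteration 5: X__XX_X_
iteration 6: XX__X_X_
iteration 7: _XX_X_X_
iteration 8: __X_X_X_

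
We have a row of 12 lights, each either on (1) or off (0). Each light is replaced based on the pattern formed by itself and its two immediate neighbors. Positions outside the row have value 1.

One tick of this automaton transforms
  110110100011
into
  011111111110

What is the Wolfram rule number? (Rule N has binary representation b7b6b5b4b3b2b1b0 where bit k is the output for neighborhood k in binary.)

127

position 0: 111 → 0  (bit 7 = 0)
position 1: 110 → 1  (bit 6 = 1)
position 2: 101 → 1  (bit 5 = 1)
position 7: 100 → 1  (bit 4 = 1)
position 3: 011 → 1  (bit 3 = 1)
position 6: 010 → 1  (bit 2 = 1)
position 9: 001 → 1  (bit 1 = 1)
position 8: 000 → 1  (bit 0 = 1)
bits b7..b0 = 01111111 = 127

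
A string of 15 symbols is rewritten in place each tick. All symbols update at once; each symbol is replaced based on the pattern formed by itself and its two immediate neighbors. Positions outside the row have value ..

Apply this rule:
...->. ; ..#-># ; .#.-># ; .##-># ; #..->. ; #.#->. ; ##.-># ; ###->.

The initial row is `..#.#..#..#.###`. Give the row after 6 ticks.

tick 1: .##.#.##.##.#.#
tick 2: ###.#.##.##.#.#
tick 3: #.#.#.##.##.#.#
tick 4: #.#.#.##.##.#.#  (fixed point — unchanged through tick 6)

#.#.#.##.##.#.#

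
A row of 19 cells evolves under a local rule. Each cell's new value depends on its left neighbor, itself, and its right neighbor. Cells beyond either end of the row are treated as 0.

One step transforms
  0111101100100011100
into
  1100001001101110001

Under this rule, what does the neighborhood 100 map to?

0

At position 8 the neighborhood is 100; the next row has 0 there.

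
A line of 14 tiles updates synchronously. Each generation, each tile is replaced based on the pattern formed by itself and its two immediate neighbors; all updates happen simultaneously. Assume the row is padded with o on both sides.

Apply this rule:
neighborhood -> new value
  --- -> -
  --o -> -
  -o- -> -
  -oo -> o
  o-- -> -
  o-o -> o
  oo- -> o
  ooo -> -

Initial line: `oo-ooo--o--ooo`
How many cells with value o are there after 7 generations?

1

generation 1: -ooo-o-----o--
generation 2: oo-oo---------
generation 3: -oooo---------
generation 4: oo--o---------
generation 5: -o------------
generation 6: o-------------
generation 7: o-------------
count of o: 1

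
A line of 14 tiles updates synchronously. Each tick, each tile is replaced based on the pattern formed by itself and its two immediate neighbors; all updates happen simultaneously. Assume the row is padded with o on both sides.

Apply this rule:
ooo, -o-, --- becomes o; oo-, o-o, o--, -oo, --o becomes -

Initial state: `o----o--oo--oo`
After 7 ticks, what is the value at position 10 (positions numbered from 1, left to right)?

--oo-o-------o
-----o-ooooo--
-ooo-o--ooo---
--o--o---o--o-
--o--o-o-o--o-
--o--o-o-o--o-  (fixed point — unchanged through tick 7)
position 10 holds o

o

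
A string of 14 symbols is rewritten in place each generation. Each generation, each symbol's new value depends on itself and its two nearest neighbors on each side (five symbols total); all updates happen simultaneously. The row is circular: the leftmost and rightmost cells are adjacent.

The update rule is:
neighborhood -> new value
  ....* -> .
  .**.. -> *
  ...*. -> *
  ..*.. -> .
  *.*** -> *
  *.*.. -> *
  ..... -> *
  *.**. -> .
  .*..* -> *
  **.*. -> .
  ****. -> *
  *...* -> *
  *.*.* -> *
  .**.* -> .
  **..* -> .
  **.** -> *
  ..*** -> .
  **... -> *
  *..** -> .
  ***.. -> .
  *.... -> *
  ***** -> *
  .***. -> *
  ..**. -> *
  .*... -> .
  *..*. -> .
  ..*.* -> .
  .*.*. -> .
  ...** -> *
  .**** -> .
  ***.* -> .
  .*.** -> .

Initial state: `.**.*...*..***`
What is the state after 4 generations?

*...*.**.*..*.
*.**.....**...
...****.******
***..*.**.***.

***..*.**.***.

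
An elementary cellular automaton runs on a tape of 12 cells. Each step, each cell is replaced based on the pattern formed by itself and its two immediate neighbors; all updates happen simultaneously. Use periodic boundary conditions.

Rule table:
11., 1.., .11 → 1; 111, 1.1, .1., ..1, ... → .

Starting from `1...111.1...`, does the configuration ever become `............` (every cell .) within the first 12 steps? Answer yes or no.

step 1: .1..1.1..1..
step 2: ..1....1..1.
step 3: ...1....1..1
step 4: 1...1....1..
step 5: .1...1....1.
step 6: ..1...1....1
step 7: 1..1...1....
step 8: .1..1...1...
step 9: ..1..1...1..
step 10: ...1..1...1.
step 11: ....1..1...1
step 12: 1....1..1...
step 12 is 1....1..1..., still not uniform .

no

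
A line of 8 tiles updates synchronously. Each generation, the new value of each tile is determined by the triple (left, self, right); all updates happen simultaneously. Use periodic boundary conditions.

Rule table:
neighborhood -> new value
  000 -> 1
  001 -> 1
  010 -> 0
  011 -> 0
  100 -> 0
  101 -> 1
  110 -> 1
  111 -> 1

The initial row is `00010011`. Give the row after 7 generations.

01100101
10101010
01010101
10101010  (repeats generation 2; period 2)
generation 7: 01010101

01010101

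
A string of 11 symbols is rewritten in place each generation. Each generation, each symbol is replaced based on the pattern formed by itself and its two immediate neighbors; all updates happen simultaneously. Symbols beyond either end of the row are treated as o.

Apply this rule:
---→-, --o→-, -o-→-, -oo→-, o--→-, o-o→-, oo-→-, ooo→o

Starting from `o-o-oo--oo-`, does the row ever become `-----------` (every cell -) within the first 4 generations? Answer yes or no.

generation 1: -----------
all cells are - at generation 1

yes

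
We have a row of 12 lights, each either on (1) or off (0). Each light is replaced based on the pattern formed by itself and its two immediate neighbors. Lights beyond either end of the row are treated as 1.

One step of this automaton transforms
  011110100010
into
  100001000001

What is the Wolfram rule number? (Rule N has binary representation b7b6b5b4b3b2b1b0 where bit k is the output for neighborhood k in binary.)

position 2: 111 → 0  (bit 7 = 0)
position 4: 110 → 0  (bit 6 = 0)
position 0: 101 → 1  (bit 5 = 1)
position 7: 100 → 0  (bit 4 = 0)
position 1: 011 → 0  (bit 3 = 0)
position 6: 010 → 0  (bit 2 = 0)
position 9: 001 → 0  (bit 1 = 0)
position 8: 000 → 0  (bit 0 = 0)
bits b7..b0 = 00100000 = 32

32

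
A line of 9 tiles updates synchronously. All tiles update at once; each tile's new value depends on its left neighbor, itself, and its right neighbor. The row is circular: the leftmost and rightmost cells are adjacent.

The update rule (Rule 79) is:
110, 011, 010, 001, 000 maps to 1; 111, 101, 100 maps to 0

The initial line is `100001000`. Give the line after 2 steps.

step 1: 101111011
step 2: 101001010

101001010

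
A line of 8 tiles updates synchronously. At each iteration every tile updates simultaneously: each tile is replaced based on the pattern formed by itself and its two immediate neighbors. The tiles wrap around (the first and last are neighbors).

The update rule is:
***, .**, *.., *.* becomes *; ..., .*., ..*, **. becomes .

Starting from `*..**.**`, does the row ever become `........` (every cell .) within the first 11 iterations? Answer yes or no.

no

.*.*.***
*.*.***.
.*.***.*
*.***.*.
.***.*.*
***.*.*.
**.*.*.*
*.*.*.**
.*.*.***  (repeats iteration 1; period 8)
iteration 11: .*.***.*
iteration 11 is .*.***.*, still not uniform .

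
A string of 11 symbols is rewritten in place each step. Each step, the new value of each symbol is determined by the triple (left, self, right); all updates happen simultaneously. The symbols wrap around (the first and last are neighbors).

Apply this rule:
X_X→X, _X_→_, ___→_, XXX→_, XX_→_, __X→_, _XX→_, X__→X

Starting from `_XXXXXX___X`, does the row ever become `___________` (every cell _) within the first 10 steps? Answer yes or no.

step 1: X______X___
step 2: _X______X__
step 3: __X______X_
step 4: ___X______X
step 5: X___X______
step 6: _X___X_____
step 7: __X___X____
step 8: ___X___X___
step 9: ____X___X__
step 10: _____X___X_
step 10 is _____X___X_, still not uniform _

no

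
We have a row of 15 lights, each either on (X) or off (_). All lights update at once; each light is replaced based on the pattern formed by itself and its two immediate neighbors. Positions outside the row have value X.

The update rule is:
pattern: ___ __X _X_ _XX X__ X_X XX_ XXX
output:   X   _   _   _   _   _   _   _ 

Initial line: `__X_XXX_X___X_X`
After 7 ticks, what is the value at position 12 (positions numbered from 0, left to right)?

_

__________X____
_XXXXXXXX___XX_
__________X____  (repeats tick 1; period 2)
tick 7: __________X____
position 12 holds _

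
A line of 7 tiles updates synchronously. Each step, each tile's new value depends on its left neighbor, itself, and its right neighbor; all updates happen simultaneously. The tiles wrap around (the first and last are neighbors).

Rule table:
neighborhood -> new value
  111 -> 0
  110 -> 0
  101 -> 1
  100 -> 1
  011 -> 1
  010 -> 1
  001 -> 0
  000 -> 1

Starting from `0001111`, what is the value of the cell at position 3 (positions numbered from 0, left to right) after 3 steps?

0

step 1: 1101000
step 2: 1011110
step 3: 1110001
position 3 holds 0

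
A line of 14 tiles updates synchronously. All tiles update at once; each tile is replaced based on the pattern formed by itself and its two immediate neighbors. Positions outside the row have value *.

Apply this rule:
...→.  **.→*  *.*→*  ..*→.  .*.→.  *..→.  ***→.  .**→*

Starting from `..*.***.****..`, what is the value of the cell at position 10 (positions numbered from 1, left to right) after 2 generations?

...**.***..*..
...****.*.....
position 10 holds .

.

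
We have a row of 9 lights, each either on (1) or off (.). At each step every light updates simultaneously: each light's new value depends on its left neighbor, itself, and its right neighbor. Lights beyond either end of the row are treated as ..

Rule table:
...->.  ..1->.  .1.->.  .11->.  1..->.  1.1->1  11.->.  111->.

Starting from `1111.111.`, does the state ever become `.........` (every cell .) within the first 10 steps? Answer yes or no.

yes

....1....
.........
all cells are . at step 2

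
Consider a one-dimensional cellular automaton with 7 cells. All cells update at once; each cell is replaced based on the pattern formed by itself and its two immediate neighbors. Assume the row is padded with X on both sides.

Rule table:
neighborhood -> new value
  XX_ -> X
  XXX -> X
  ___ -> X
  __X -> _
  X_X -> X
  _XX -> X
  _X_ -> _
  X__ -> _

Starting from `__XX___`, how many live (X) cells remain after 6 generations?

5

generation 1: __XX_X_
generation 2: __XXX_X
generation 3: __XXXXX
generation 4: __XXXXX  (fixed point — unchanged through generation 6)
count of X: 5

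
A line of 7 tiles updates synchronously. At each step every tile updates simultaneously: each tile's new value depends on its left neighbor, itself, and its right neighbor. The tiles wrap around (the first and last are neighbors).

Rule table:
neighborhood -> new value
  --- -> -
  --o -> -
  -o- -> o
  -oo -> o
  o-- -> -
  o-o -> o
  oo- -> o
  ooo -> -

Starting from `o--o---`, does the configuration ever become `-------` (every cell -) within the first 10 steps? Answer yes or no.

no

o--o---  (fixed point — unchanged through step 10)
step 10 is o--o---, still not uniform -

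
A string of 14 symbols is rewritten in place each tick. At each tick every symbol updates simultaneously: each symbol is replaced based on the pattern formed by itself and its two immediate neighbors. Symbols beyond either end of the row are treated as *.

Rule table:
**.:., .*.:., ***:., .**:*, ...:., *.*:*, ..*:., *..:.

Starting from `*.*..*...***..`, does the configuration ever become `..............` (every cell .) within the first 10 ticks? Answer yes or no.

yes

.*.......*....
*.............
..............
all cells are . at tick 3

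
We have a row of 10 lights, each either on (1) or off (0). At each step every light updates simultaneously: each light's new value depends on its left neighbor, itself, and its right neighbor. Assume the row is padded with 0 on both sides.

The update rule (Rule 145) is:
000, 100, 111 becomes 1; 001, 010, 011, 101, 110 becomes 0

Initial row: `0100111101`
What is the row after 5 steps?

1001100100

0010011000
1001000111
0100110010
0010001001
1001100100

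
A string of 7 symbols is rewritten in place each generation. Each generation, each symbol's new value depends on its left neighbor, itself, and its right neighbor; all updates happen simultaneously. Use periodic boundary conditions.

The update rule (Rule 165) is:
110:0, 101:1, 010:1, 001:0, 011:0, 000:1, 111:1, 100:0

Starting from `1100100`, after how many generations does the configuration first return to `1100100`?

generation 1: 0000100
generation 2: 1110101
generation 3: 1101110
generation 4: 0010101
generation 5: 0011111
generation 6: 0001110
generation 7: 1100100

7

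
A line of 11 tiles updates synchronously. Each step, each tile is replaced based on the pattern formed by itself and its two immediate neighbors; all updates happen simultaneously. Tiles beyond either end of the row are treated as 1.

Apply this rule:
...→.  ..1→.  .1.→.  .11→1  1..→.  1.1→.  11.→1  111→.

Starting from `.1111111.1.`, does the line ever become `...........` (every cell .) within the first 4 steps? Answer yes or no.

yes

.1.....1...
...........
all cells are . at step 2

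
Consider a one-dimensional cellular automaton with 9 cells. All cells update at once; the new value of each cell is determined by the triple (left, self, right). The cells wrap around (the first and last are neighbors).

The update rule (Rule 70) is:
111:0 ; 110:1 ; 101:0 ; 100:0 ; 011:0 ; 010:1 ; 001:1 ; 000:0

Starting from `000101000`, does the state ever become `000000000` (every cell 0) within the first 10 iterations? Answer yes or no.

iteration 1: 001101000
iteration 2: 010101000
iteration 3: 110101000
iteration 4: 010101001
iteration 5: 010101011
iteration 6: 010101001  (repeats iteration 4; period 2)
iteration 10: 010101001
iteration 10 is 010101001, still not uniform 0

no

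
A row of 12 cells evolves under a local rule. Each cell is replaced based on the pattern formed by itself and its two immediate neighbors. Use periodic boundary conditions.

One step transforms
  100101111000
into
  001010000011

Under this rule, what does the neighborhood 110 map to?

At position 8 the neighborhood is 110; the next row has 0 there.

0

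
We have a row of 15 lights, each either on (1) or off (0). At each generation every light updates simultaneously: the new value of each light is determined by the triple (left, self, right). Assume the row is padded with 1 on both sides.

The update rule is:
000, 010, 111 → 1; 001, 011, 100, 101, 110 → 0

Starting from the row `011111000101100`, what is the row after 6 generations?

010101010100100

001110010100000
000100010101110
010101010100100
010101010100100  (fixed point — unchanged through generation 6)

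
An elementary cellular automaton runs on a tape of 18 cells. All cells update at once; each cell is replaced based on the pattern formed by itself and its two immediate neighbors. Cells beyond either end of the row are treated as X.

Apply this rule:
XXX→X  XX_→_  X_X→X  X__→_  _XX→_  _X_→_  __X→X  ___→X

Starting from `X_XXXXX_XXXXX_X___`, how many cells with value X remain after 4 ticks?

_X_XXX_X_XXX_X__XX
X_X_X_X_X_X_X__X_X
_X_X_X_X_X_X__X_X_
X_X_X_X_X_X__X_X_X
count of X: 9

9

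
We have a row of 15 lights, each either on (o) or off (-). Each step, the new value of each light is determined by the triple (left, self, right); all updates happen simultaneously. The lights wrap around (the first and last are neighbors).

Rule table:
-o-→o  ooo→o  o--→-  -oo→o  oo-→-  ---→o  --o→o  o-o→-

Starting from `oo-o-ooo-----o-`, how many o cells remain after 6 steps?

step 1: o--o-oo--ooooo-
step 2: o-oo-o--ooooo--
step 3: o-o--o-ooooo--o
step 4: --o-oo-oooo--oo
step 5: -oo-o--ooo--oo-
step 6: oo--o-ooo--oo--
count of o: 8

8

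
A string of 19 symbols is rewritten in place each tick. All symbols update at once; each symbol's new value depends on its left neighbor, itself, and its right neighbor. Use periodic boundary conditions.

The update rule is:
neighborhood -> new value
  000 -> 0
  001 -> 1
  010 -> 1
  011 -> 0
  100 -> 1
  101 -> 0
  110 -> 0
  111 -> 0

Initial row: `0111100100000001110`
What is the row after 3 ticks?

1111110011101000011

1000011110000010001
0100100001000111010
1111110011101000011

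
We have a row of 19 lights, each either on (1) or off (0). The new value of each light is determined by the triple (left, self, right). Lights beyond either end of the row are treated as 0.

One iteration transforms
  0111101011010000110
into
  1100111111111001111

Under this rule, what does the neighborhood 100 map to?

At position 12 the neighborhood is 100; the next row has 1 there.

1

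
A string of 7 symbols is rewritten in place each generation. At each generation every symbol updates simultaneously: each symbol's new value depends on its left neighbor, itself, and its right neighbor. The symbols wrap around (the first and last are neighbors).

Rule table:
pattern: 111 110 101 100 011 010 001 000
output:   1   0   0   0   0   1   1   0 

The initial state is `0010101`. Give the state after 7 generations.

0001100

0110101
0000101
0001101
0010001
0110011
0000100
0001100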